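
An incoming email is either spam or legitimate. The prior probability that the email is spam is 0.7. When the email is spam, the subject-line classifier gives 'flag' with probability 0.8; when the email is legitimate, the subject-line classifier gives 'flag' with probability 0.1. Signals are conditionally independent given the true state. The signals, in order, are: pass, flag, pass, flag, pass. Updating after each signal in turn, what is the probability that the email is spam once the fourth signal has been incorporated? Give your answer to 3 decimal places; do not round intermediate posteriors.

0.881

Each posterior becomes the prior for the next update.
After 'pass': P(spam) = 0.2·0.7000 / (0.2·0.7000 + 0.9·0.3000) ≈ 0.3415
After 'flag': P(spam) = 0.8·0.3415 / (0.8·0.3415 + 0.1·0.6585) ≈ 0.8058
After 'pass': P(spam) = 0.2·0.8058 / (0.2·0.8058 + 0.9·0.1942) ≈ 0.4797
After 'flag': P(spam) = 0.8·0.4797 / (0.8·0.4797 + 0.1·0.5203) ≈ 0.8806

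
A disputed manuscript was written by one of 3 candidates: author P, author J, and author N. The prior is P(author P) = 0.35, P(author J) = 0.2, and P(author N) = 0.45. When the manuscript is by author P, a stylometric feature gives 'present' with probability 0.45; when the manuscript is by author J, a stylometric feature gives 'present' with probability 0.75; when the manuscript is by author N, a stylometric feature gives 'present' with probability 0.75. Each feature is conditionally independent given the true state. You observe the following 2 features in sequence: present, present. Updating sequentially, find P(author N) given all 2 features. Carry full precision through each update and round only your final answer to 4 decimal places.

0.5799

After 'present': normaliser = 0.45·0.3500 + 0.75·0.2000 + 0.75·0.4500; P(author P) ≈ 0.2442, P(author J) ≈ 0.2326, P(author N) ≈ 0.5233
After 'present': normaliser = 0.45·0.2442 + 0.75·0.2326 + 0.75·0.5233; P(author P) ≈ 0.1624, P(author J) ≈ 0.2577, P(author N) ≈ 0.5799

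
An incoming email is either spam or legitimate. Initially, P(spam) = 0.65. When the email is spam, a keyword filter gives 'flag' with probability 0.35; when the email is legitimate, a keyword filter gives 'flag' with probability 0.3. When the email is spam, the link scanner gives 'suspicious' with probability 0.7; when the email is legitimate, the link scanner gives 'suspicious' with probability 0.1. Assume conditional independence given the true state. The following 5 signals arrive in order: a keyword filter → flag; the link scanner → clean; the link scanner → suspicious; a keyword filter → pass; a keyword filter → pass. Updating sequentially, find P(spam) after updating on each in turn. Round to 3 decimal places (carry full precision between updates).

0.813

After a keyword filter='flag': P(spam) = 0.35·0.6500 / (0.35·0.6500 + 0.3·0.3500) ≈ 0.6842
After the link scanner='clean': P(spam) = 0.3·0.6842 / (0.3·0.6842 + 0.9·0.3158) ≈ 0.4194
After the link scanner='suspicious': P(spam) = 0.7·0.4194 / (0.7·0.4194 + 0.1·0.5806) ≈ 0.8349
After a keyword filter='pass': P(spam) = 0.65·0.8349 / (0.65·0.8349 + 0.7·0.1651) ≈ 0.8244
After a keyword filter='pass': P(spam) = 0.65·0.8244 / (0.65·0.8244 + 0.7·0.1756) ≈ 0.8134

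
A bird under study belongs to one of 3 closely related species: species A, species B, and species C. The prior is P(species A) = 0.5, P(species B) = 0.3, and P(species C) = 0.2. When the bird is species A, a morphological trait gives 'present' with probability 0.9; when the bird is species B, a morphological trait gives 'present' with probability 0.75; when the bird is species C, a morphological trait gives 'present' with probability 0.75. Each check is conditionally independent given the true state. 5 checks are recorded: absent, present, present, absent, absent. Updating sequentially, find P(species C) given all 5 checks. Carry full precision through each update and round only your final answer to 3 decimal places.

After 'absent': normaliser = 0.1·0.5000 + 0.25·0.3000 + 0.25·0.2000; P(species A) ≈ 0.2857, P(species B) ≈ 0.4286, P(species C) ≈ 0.2857
After 'present': normaliser = 0.9·0.2857 + 0.75·0.4286 + 0.75·0.2857; P(species A) ≈ 0.3243, P(species B) ≈ 0.4054, P(species C) ≈ 0.2703
After 'present': normaliser = 0.9·0.3243 + 0.75·0.4054 + 0.75·0.2703; P(species A) ≈ 0.3655, P(species B) ≈ 0.3807, P(species C) ≈ 0.2538
After 'absent': normaliser = 0.1·0.3655 + 0.25·0.3807 + 0.25·0.2538; P(species A) ≈ 0.1873, P(species B) ≈ 0.4876, P(species C) ≈ 0.3251
After 'absent': normaliser = 0.1·0.1873 + 0.25·0.4876 + 0.25·0.3251; P(species A) ≈ 0.0844, P(species B) ≈ 0.5494, P(species C) ≈ 0.3662

0.366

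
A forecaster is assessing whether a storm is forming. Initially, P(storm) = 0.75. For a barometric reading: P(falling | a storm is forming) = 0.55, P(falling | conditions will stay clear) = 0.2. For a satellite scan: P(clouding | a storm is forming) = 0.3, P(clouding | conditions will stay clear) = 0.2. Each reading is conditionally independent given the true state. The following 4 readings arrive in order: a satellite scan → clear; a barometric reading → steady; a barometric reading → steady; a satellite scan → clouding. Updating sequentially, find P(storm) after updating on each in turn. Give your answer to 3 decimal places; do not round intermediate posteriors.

After a satellite scan='clear': P(storm) = 0.7·0.7500 / (0.7·0.7500 + 0.8·0.2500) ≈ 0.7241
After a barometric reading='steady': P(storm) = 0.45·0.7241 / (0.45·0.7241 + 0.8·0.2759) ≈ 0.5962
After a barometric reading='steady': P(storm) = 0.45·0.5962 / (0.45·0.5962 + 0.8·0.4038) ≈ 0.4537
After a satellite scan='clouding': P(storm) = 0.3·0.4537 / (0.3·0.4537 + 0.2·0.5463) ≈ 0.5547

0.555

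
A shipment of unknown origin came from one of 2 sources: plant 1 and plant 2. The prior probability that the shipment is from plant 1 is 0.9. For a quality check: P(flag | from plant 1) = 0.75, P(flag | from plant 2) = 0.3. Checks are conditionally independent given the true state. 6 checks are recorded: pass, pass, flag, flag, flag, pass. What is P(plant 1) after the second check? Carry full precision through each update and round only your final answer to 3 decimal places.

After 'pass': P(plant 1) = 0.25·0.9000 / (0.25·0.9000 + 0.7·0.1000) ≈ 0.7627
After 'pass': P(plant 1) = 0.25·0.7627 / (0.25·0.7627 + 0.7·0.2373) ≈ 0.5344

0.534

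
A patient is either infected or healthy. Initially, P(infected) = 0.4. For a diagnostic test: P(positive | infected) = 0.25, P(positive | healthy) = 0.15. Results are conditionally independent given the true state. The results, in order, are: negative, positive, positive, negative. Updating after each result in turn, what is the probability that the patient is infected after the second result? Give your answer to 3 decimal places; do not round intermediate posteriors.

0.495

Each posterior becomes the prior for the next update.
After 'negative': P(infected) = 0.75·0.4000 / (0.75·0.4000 + 0.85·0.6000) ≈ 0.3704
After 'positive': P(infected) = 0.25·0.3704 / (0.25·0.3704 + 0.15·0.6296) ≈ 0.4950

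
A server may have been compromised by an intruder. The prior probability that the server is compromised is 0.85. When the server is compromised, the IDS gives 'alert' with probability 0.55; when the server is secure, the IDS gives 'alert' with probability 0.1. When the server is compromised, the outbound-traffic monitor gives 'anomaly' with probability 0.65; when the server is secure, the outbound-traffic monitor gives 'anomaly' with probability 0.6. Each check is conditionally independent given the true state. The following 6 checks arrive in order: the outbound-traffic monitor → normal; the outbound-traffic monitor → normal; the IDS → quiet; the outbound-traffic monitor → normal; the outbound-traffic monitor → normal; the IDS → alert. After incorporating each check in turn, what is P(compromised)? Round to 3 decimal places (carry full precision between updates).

After the outbound-traffic monitor='normal': P(compromised) = 0.35·0.8500 / (0.35·0.8500 + 0.4·0.1500) ≈ 0.8322
After the outbound-traffic monitor='normal': P(compromised) = 0.35·0.8322 / (0.35·0.8322 + 0.4·0.1678) ≈ 0.8127
After the IDS='quiet': P(compromised) = 0.45·0.8127 / (0.45·0.8127 + 0.9·0.1873) ≈ 0.6845
After the outbound-traffic monitor='normal': P(compromised) = 0.35·0.6845 / (0.35·0.6845 + 0.4·0.3155) ≈ 0.6549
After the outbound-traffic monitor='normal': P(compromised) = 0.35·0.6549 / (0.35·0.6549 + 0.4·0.3451) ≈ 0.6242
After the IDS='alert': P(compromised) = 0.55·0.6242 / (0.55·0.6242 + 0.1·0.3758) ≈ 0.9013

0.901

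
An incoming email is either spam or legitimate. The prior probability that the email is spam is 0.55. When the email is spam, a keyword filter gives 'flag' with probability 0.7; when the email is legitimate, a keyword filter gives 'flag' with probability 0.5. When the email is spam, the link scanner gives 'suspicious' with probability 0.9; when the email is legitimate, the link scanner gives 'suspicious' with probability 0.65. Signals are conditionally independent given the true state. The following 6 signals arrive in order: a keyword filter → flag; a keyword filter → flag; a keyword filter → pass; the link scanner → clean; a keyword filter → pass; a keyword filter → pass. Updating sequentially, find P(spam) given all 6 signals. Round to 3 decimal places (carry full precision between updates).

After a keyword filter='flag': P(spam) = 0.7·0.5500 / (0.7·0.5500 + 0.5·0.4500) ≈ 0.6311
After a keyword filter='flag': P(spam) = 0.7·0.6311 / (0.7·0.6311 + 0.5·0.3689) ≈ 0.7055
After a keyword filter='pass': P(spam) = 0.3·0.7055 / (0.3·0.7055 + 0.5·0.2945) ≈ 0.5897
After the link scanner='clean': P(spam) = 0.1·0.5897 / (0.1·0.5897 + 0.35·0.4103) ≈ 0.2911
After a keyword filter='pass': P(spam) = 0.3·0.2911 / (0.3·0.2911 + 0.5·0.7089) ≈ 0.1977
After a keyword filter='pass': P(spam) = 0.3·0.1977 / (0.3·0.1977 + 0.5·0.8023) ≈ 0.1288

0.129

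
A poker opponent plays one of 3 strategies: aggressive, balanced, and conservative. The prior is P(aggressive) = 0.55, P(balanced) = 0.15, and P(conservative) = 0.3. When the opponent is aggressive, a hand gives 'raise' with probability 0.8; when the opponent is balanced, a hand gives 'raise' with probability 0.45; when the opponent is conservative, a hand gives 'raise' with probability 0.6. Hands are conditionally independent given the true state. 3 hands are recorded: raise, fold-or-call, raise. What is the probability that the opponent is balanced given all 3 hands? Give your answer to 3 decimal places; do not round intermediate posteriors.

0.128

After 'raise': normaliser = 0.8·0.5500 + 0.45·0.1500 + 0.6·0.3000; P(aggressive) ≈ 0.6400, P(balanced) ≈ 0.0982, P(conservative) ≈ 0.2618
After 'fold-or-call': normaliser = 0.2·0.6400 + 0.55·0.0982 + 0.4·0.2618; P(aggressive) ≈ 0.4464, P(balanced) ≈ 0.1883, P(conservative) ≈ 0.3653
After 'raise': normaliser = 0.8·0.4464 + 0.45·0.1883 + 0.6·0.3653; P(aggressive) ≈ 0.5403, P(balanced) ≈ 0.1282, P(conservative) ≈ 0.3315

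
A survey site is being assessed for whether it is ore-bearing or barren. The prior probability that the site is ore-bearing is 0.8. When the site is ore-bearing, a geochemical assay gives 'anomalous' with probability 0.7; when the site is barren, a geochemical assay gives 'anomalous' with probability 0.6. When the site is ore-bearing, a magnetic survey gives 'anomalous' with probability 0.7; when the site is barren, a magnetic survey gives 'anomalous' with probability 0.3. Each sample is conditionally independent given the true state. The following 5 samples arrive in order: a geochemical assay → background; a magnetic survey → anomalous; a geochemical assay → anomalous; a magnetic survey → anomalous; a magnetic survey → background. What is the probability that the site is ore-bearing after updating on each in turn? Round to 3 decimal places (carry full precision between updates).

After a geochemical assay='background': P(ore) = 0.3·0.8000 / (0.3·0.8000 + 0.4·0.2000) ≈ 0.7500
After a magnetic survey='anomalous': P(ore) = 0.7·0.7500 / (0.7·0.7500 + 0.3·0.2500) ≈ 0.8750
After a geochemical assay='anomalous': P(ore) = 0.7·0.8750 / (0.7·0.8750 + 0.6·0.1250) ≈ 0.8909
After a magnetic survey='anomalous': P(ore) = 0.7·0.8909 / (0.7·0.8909 + 0.3·0.1091) ≈ 0.9501
After a magnetic survey='background': P(ore) = 0.3·0.9501 / (0.3·0.9501 + 0.7·0.0499) ≈ 0.8909

0.891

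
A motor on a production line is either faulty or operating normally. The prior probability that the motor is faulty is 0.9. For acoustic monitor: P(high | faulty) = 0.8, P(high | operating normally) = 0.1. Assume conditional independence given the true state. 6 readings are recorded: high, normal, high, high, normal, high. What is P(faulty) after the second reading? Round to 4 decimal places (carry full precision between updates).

0.9412

Apply Bayes' rule sequentially, carrying P(faulty) forward.
After 'high': P(faulty) = 0.8·0.9000 / (0.8·0.9000 + 0.1·0.1000) ≈ 0.9863
After 'normal': P(faulty) = 0.2·0.9863 / (0.2·0.9863 + 0.9·0.0137) ≈ 0.9412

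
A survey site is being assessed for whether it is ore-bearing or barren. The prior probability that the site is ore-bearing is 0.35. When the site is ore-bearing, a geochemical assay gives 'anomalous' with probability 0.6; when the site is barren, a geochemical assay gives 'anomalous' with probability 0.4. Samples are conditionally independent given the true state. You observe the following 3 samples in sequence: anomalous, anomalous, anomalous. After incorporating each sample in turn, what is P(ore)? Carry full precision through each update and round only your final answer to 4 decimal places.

0.6451

After 'anomalous': P(ore) = 0.6·0.3500 / (0.6·0.3500 + 0.4·0.6500) ≈ 0.4468
After 'anomalous': P(ore) = 0.6·0.4468 / (0.6·0.4468 + 0.4·0.5532) ≈ 0.5478
After 'anomalous': P(ore) = 0.6·0.5478 / (0.6·0.5478 + 0.4·0.4522) ≈ 0.6451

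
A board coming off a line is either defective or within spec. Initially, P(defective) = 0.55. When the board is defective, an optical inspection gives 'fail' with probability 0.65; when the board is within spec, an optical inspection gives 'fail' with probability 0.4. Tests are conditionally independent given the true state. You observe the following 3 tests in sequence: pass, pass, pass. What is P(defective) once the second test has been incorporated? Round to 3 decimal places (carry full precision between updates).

After 'pass': P(defective) = 0.35·0.5500 / (0.35·0.5500 + 0.6·0.4500) ≈ 0.4162
After 'pass': P(defective) = 0.35·0.4162 / (0.35·0.4162 + 0.6·0.5838) ≈ 0.2937

0.294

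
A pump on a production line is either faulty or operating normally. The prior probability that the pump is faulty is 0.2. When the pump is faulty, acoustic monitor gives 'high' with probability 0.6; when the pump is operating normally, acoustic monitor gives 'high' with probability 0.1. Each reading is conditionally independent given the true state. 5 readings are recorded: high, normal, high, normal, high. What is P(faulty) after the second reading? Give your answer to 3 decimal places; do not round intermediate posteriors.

0.400

Apply Bayes' rule sequentially, carrying P(faulty) forward.
After 'high': P(faulty) = 0.6·0.2000 / (0.6·0.2000 + 0.1·0.8000) ≈ 0.6000
After 'normal': P(faulty) = 0.4·0.6000 / (0.4·0.6000 + 0.9·0.4000) ≈ 0.4000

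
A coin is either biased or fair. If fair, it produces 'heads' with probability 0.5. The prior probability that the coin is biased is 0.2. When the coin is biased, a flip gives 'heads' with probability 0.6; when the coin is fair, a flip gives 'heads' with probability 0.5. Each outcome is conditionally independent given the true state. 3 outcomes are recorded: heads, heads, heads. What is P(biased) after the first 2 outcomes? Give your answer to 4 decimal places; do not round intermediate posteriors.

0.2647

After 'heads': P(biased) = 0.6·0.2000 / (0.6·0.2000 + 0.5·0.8000) ≈ 0.2308
After 'heads': P(biased) = 0.6·0.2308 / (0.6·0.2308 + 0.5·0.7692) ≈ 0.2647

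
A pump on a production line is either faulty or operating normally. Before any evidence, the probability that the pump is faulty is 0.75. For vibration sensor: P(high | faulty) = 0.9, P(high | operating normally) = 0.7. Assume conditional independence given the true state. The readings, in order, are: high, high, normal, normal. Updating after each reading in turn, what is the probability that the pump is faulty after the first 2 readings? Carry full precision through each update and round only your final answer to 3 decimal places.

0.832

After 'high': P(faulty) = 0.9·0.7500 / (0.9·0.7500 + 0.7·0.2500) ≈ 0.7941
After 'high': P(faulty) = 0.9·0.7941 / (0.9·0.7941 + 0.7·0.2059) ≈ 0.8322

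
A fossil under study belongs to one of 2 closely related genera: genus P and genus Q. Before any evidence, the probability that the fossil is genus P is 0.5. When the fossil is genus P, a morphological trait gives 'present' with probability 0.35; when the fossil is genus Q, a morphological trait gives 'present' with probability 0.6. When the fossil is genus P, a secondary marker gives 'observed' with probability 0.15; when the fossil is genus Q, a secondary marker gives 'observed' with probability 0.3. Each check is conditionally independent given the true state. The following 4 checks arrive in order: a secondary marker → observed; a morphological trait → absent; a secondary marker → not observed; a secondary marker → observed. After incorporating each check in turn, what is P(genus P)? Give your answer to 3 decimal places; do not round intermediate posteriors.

0.330

After a secondary marker='observed': P(genus P) = 0.15·0.5000 / (0.15·0.5000 + 0.3·0.5000) ≈ 0.3333
After a morphological trait='absent': P(genus P) = 0.65·0.3333 / (0.65·0.3333 + 0.4·0.6667) ≈ 0.4483
After a secondary marker='not observed': P(genus P) = 0.85·0.4483 / (0.85·0.4483 + 0.7·0.5517) ≈ 0.4966
After a secondary marker='observed': P(genus P) = 0.15·0.4966 / (0.15·0.4966 + 0.3·0.5034) ≈ 0.3303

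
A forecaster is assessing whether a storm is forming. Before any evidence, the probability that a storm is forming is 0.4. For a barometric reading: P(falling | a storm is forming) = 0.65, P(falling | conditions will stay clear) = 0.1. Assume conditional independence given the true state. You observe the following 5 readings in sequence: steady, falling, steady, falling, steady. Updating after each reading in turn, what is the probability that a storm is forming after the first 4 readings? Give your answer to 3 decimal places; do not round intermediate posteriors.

After 'steady': P(storm) = 0.35·0.4000 / (0.35·0.4000 + 0.9·0.6000) ≈ 0.2059
After 'falling': P(storm) = 0.65·0.2059 / (0.65·0.2059 + 0.1·0.7941) ≈ 0.6276
After 'steady': P(storm) = 0.35·0.6276 / (0.35·0.6276 + 0.9·0.3724) ≈ 0.3959
After 'falling': P(storm) = 0.65·0.3959 / (0.65·0.3959 + 0.1·0.6041) ≈ 0.8099

0.810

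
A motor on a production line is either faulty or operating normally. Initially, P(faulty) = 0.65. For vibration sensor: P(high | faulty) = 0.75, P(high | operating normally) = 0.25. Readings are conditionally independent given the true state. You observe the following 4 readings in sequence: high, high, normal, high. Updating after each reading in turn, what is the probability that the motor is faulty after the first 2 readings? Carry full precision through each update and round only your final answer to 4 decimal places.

0.9435

Each posterior becomes the prior for the next update.
After 'high': P(faulty) = 0.75·0.6500 / (0.75·0.6500 + 0.25·0.3500) ≈ 0.8478
After 'high': P(faulty) = 0.75·0.8478 / (0.75·0.8478 + 0.25·0.1522) ≈ 0.9435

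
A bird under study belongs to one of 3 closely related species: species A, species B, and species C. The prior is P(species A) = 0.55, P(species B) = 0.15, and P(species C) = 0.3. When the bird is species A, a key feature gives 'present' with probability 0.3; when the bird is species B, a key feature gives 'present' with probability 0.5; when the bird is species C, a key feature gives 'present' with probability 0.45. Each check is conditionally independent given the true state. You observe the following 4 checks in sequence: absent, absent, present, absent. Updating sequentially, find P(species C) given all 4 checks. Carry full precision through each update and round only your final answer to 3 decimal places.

0.254

After 'absent': normaliser = 0.7·0.5500 + 0.5·0.1500 + 0.55·0.3000; P(species A) ≈ 0.6160, P(species B) ≈ 0.1200, P(species C) ≈ 0.2640
After 'absent': normaliser = 0.7·0.6160 + 0.5·0.1200 + 0.55·0.2640; P(species A) ≈ 0.6776, P(species B) ≈ 0.0943, P(species C) ≈ 0.2282
After 'present': normaliser = 0.3·0.6776 + 0.5·0.0943 + 0.45·0.2282; P(species A) ≈ 0.5757, P(species B) ≈ 0.1335, P(species C) ≈ 0.2908
After 'absent': normaliser = 0.7·0.5757 + 0.5·0.1335 + 0.55·0.2908; P(species A) ≈ 0.6400, P(species B) ≈ 0.1060, P(species C) ≈ 0.2540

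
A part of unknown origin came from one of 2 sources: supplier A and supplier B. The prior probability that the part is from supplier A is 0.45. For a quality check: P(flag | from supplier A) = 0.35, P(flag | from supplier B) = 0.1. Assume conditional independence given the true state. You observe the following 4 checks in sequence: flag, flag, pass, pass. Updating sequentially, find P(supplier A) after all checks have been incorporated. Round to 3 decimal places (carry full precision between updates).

Each posterior becomes the prior for the next update.
After 'flag': P(supplier A) = 0.35·0.4500 / (0.35·0.4500 + 0.1·0.5500) ≈ 0.7412
After 'flag': P(supplier A) = 0.35·0.7412 / (0.35·0.7412 + 0.1·0.2588) ≈ 0.9093
After 'pass': P(supplier A) = 0.65·0.9093 / (0.65·0.9093 + 0.9·0.0907) ≈ 0.8786
After 'pass': P(supplier A) = 0.65·0.8786 / (0.65·0.8786 + 0.9·0.1214) ≈ 0.8394

0.839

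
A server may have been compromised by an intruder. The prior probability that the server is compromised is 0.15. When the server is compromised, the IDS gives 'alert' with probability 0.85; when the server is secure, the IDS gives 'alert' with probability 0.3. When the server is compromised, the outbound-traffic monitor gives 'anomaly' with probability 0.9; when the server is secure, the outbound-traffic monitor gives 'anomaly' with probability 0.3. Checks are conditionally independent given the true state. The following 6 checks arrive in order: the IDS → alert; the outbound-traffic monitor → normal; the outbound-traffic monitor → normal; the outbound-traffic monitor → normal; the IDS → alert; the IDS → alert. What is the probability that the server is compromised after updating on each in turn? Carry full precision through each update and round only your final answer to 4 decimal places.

0.0116

After the IDS='alert': P(compromised) = 0.85·0.1500 / (0.85·0.1500 + 0.3·0.8500) ≈ 0.3333
After the outbound-traffic monitor='normal': P(compromised) = 0.1·0.3333 / (0.1·0.3333 + 0.7·0.6667) ≈ 0.0667
After the outbound-traffic monitor='normal': P(compromised) = 0.1·0.0667 / (0.1·0.0667 + 0.7·0.9333) ≈ 0.0101
After the outbound-traffic monitor='normal': P(compromised) = 0.1·0.0101 / (0.1·0.0101 + 0.7·0.9899) ≈ 0.0015
After the IDS='alert': P(compromised) = 0.85·0.0015 / (0.85·0.0015 + 0.3·0.9985) ≈ 0.0041
After the IDS='alert': P(compromised) = 0.85·0.0041 / (0.85·0.0041 + 0.3·0.9959) ≈ 0.0116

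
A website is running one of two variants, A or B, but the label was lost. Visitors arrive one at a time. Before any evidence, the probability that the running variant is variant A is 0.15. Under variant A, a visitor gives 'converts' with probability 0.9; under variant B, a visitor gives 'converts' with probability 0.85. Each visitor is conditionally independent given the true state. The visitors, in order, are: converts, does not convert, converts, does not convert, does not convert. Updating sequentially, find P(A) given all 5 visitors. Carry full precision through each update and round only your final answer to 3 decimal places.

After 'converts': P(A) = 0.9·0.1500 / (0.9·0.1500 + 0.85·0.8500) ≈ 0.1574
After 'does not convert': P(A) = 0.1·0.1574 / (0.1·0.1574 + 0.15·0.8426) ≈ 0.1108
After 'converts': P(A) = 0.9·0.1108 / (0.9·0.1108 + 0.85·0.8892) ≈ 0.1165
After 'does not convert': P(A) = 0.1·0.1165 / (0.1·0.1165 + 0.15·0.8835) ≈ 0.0808
After 'does not convert': P(A) = 0.1·0.0808 / (0.1·0.0808 + 0.15·0.9192) ≈ 0.0554

0.055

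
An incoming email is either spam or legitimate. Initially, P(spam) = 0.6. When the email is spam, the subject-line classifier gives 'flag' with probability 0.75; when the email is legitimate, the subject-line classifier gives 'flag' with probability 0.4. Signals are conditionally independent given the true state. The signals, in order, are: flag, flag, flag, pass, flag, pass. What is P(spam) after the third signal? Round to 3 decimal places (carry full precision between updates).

After 'flag': P(spam) = 0.75·0.6000 / (0.75·0.6000 + 0.4·0.4000) ≈ 0.7377
After 'flag': P(spam) = 0.75·0.7377 / (0.75·0.7377 + 0.4·0.2623) ≈ 0.8406
After 'flag': P(spam) = 0.75·0.8406 / (0.75·0.8406 + 0.4·0.1594) ≈ 0.9082

0.908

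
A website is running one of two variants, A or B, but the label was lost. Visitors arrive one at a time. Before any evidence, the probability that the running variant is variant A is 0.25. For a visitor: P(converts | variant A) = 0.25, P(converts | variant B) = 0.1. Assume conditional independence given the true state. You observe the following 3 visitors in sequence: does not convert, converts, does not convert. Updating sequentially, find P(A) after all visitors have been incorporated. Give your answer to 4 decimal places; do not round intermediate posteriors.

0.3666

Each posterior becomes the prior for the next update.
After 'does not convert': P(A) = 0.75·0.2500 / (0.75·0.2500 + 0.9·0.7500) ≈ 0.2174
After 'converts': P(A) = 0.25·0.2174 / (0.25·0.2174 + 0.1·0.7826) ≈ 0.4098
After 'does not convert': P(A) = 0.75·0.4098 / (0.75·0.4098 + 0.9·0.5902) ≈ 0.3666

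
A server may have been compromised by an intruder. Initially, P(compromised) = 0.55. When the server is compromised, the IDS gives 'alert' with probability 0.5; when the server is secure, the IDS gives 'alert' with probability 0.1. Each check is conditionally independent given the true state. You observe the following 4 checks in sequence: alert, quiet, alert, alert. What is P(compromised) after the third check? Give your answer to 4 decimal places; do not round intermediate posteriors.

After 'alert': P(compromised) = 0.5·0.5500 / (0.5·0.5500 + 0.1·0.4500) ≈ 0.8594
After 'quiet': P(compromised) = 0.5·0.8594 / (0.5·0.8594 + 0.9·0.1406) ≈ 0.7725
After 'alert': P(compromised) = 0.5·0.7725 / (0.5·0.7725 + 0.1·0.2275) ≈ 0.9444

0.9444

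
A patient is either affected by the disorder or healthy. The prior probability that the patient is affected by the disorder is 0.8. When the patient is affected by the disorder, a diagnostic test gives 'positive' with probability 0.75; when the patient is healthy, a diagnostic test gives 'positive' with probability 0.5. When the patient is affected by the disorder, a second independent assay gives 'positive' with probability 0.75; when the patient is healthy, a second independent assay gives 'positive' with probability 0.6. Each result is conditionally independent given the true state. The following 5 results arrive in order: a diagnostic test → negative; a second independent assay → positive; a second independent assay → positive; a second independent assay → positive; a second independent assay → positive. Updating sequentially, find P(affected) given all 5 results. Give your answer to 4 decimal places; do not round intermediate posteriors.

0.8300

After a diagnostic test='negative': P(affected) = 0.25·0.8000 / (0.25·0.8000 + 0.5·0.2000) ≈ 0.6667
After a second independent assay='positive': P(affected) = 0.75·0.6667 / (0.75·0.6667 + 0.6·0.3333) ≈ 0.7143
After a second independent assay='positive': P(affected) = 0.75·0.7143 / (0.75·0.7143 + 0.6·0.2857) ≈ 0.7576
After a second independent assay='positive': P(affected) = 0.75·0.7576 / (0.75·0.7576 + 0.6·0.2424) ≈ 0.7962
After a second independent assay='positive': P(affected) = 0.75·0.7962 / (0.75·0.7962 + 0.6·0.2038) ≈ 0.8300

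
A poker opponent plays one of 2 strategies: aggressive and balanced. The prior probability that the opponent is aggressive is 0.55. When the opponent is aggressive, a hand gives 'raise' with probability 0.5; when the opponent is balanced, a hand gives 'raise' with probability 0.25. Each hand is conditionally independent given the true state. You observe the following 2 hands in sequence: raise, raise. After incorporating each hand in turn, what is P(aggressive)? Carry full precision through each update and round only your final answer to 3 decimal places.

0.830

Apply Bayes' rule sequentially, carrying P(aggressive) forward.
After 'raise': P(aggressive) = 0.5·0.5500 / (0.5·0.5500 + 0.25·0.4500) ≈ 0.7097
After 'raise': P(aggressive) = 0.5·0.7097 / (0.5·0.7097 + 0.25·0.2903) ≈ 0.8302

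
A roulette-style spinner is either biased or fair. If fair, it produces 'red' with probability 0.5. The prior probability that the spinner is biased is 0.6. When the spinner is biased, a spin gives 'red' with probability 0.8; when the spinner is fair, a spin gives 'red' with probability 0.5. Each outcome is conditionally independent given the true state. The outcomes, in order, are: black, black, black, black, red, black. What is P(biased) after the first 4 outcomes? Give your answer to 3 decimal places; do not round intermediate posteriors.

Each posterior becomes the prior for the next update.
After 'black': P(biased) = 0.2·0.6000 / (0.2·0.6000 + 0.5·0.4000) ≈ 0.3750
After 'black': P(biased) = 0.2·0.3750 / (0.2·0.3750 + 0.5·0.6250) ≈ 0.1935
After 'black': P(biased) = 0.2·0.1935 / (0.2·0.1935 + 0.5·0.8065) ≈ 0.0876
After 'black': P(biased) = 0.2·0.0876 / (0.2·0.0876 + 0.5·0.9124) ≈ 0.0370

0.037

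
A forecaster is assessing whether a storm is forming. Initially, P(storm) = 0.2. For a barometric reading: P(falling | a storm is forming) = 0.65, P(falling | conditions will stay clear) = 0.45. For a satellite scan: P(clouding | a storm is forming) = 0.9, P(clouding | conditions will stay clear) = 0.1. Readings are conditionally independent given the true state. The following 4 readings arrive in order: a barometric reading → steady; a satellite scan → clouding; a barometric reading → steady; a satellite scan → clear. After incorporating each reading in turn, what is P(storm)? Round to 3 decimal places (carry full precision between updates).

Each posterior becomes the prior for the next update.
After a barometric reading='steady': P(storm) = 0.35·0.2000 / (0.35·0.2000 + 0.55·0.8000) ≈ 0.1373
After a satellite scan='clouding': P(storm) = 0.9·0.1373 / (0.9·0.1373 + 0.1·0.8627) ≈ 0.5888
After a barometric reading='steady': P(storm) = 0.35·0.5888 / (0.35·0.5888 + 0.55·0.4112) ≈ 0.4768
After a satellite scan='clear': P(storm) = 0.1·0.4768 / (0.1·0.4768 + 0.9·0.5232) ≈ 0.0919

0.092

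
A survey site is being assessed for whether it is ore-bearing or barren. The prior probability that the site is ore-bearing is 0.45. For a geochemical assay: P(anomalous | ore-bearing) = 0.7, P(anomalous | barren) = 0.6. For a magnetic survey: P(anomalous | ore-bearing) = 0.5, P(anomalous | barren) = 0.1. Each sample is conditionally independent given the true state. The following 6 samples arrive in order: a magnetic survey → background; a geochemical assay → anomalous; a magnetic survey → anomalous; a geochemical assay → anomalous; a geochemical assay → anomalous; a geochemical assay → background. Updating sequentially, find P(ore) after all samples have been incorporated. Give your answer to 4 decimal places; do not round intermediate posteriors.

0.7302

After a magnetic survey='background': P(ore) = 0.5·0.4500 / (0.5·0.4500 + 0.9·0.5500) ≈ 0.3125
After a geochemical assay='anomalous': P(ore) = 0.7·0.3125 / (0.7·0.3125 + 0.6·0.6875) ≈ 0.3465
After a magnetic survey='anomalous': P(ore) = 0.5·0.3465 / (0.5·0.3465 + 0.1·0.6535) ≈ 0.7261
After a geochemical assay='anomalous': P(ore) = 0.7·0.7261 / (0.7·0.7261 + 0.6·0.2739) ≈ 0.7557
After a geochemical assay='anomalous': P(ore) = 0.7·0.7557 / (0.7·0.7557 + 0.6·0.2443) ≈ 0.7830
After a geochemical assay='background': P(ore) = 0.3·0.7830 / (0.3·0.7830 + 0.4·0.2170) ≈ 0.7302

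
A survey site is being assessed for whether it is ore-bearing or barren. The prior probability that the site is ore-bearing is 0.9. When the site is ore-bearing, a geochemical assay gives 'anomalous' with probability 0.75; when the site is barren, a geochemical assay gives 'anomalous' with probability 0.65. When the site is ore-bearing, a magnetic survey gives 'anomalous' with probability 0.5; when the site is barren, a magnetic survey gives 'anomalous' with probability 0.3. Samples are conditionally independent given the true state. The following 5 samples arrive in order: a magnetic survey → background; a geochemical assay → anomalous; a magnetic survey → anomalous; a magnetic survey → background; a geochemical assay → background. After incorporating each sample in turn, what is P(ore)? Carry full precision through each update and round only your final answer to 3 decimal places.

0.863

Each posterior becomes the prior for the next update.
After a magnetic survey='background': P(ore) = 0.5·0.9000 / (0.5·0.9000 + 0.7·0.1000) ≈ 0.8654
After a geochemical assay='anomalous': P(ore) = 0.75·0.8654 / (0.75·0.8654 + 0.65·0.1346) ≈ 0.8812
After a magnetic survey='anomalous': P(ore) = 0.5·0.8812 / (0.5·0.8812 + 0.3·0.1188) ≈ 0.9252
After a magnetic survey='background': P(ore) = 0.5·0.9252 / (0.5·0.9252 + 0.7·0.0748) ≈ 0.8983
After a geochemical assay='background': P(ore) = 0.25·0.8983 / (0.25·0.8983 + 0.35·0.1017) ≈ 0.8632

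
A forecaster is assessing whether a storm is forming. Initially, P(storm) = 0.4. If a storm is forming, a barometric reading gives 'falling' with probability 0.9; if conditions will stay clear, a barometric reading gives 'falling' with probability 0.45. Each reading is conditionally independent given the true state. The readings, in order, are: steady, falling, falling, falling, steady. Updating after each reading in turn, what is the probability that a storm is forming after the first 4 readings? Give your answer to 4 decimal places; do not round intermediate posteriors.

Apply Bayes' rule sequentially, carrying P(storm) forward.
After 'steady': P(storm) = 0.1·0.4000 / (0.1·0.4000 + 0.55·0.6000) ≈ 0.1081
After 'falling': P(storm) = 0.9·0.1081 / (0.9·0.1081 + 0.45·0.8919) ≈ 0.1951
After 'falling': P(storm) = 0.9·0.1951 / (0.9·0.1951 + 0.45·0.8049) ≈ 0.3265
After 'falling': P(storm) = 0.9·0.3265 / (0.9·0.3265 + 0.45·0.6735) ≈ 0.4923

0.4923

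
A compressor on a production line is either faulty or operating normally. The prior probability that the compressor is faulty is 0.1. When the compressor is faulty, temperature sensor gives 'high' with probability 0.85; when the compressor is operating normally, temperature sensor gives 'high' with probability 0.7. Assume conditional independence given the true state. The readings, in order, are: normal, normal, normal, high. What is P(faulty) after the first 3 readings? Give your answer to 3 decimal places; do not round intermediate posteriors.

After 'normal': P(faulty) = 0.15·0.1000 / (0.15·0.1000 + 0.3·0.9000) ≈ 0.0526
After 'normal': P(faulty) = 0.15·0.0526 / (0.15·0.0526 + 0.3·0.9474) ≈ 0.0270
After 'normal': P(faulty) = 0.15·0.0270 / (0.15·0.0270 + 0.3·0.9730) ≈ 0.0137

0.014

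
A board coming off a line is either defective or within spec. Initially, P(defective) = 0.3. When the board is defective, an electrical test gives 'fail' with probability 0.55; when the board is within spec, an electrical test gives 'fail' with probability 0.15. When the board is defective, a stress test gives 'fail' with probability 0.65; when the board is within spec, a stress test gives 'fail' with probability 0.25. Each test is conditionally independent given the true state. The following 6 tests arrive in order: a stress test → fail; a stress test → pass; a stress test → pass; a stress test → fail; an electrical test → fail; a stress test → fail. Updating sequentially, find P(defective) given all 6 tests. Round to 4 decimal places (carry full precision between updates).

0.8574

After a stress test='fail': P(defective) = 0.65·0.3000 / (0.65·0.3000 + 0.25·0.7000) ≈ 0.5270
After a stress test='pass': P(defective) = 0.35·0.5270 / (0.35·0.5270 + 0.75·0.4730) ≈ 0.3421
After a stress test='pass': P(defective) = 0.35·0.3421 / (0.35·0.3421 + 0.75·0.6579) ≈ 0.1953
After a stress test='fail': P(defective) = 0.65·0.1953 / (0.65·0.1953 + 0.25·0.8047) ≈ 0.3869
After an electrical test='fail': P(defective) = 0.55·0.3869 / (0.55·0.3869 + 0.15·0.6131) ≈ 0.6982
After a stress test='fail': P(defective) = 0.65·0.6982 / (0.65·0.6982 + 0.25·0.3018) ≈ 0.8574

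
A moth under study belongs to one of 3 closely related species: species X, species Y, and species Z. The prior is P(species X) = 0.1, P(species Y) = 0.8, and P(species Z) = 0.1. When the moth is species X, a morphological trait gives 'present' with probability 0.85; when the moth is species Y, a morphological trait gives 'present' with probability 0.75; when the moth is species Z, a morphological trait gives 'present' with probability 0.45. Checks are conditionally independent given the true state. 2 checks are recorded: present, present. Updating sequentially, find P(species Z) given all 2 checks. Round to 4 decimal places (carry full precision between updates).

0.0373

Each posterior becomes the prior for the next update.
After 'present': normaliser = 0.85·0.1000 + 0.75·0.8000 + 0.45·0.1000; P(species X) ≈ 0.1164, P(species Y) ≈ 0.8219, P(species Z) ≈ 0.0616
After 'present': normaliser = 0.85·0.1164 + 0.75·0.8219 + 0.45·0.0616; P(species X) ≈ 0.1332, P(species Y) ≈ 0.8295, P(species Z) ≈ 0.0373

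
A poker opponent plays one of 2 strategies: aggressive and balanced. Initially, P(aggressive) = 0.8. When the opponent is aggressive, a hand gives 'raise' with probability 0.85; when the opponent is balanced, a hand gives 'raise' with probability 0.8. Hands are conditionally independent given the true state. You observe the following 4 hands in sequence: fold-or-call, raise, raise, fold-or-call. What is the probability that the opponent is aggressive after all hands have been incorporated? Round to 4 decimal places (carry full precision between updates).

0.7175

After 'fold-or-call': P(aggressive) = 0.15·0.8000 / (0.15·0.8000 + 0.2·0.2000) ≈ 0.7500
After 'raise': P(aggressive) = 0.85·0.7500 / (0.85·0.7500 + 0.8·0.2500) ≈ 0.7612
After 'raise': P(aggressive) = 0.85·0.7612 / (0.85·0.7612 + 0.8·0.2388) ≈ 0.7720
After 'fold-or-call': P(aggressive) = 0.15·0.7720 / (0.15·0.7720 + 0.2·0.2280) ≈ 0.7175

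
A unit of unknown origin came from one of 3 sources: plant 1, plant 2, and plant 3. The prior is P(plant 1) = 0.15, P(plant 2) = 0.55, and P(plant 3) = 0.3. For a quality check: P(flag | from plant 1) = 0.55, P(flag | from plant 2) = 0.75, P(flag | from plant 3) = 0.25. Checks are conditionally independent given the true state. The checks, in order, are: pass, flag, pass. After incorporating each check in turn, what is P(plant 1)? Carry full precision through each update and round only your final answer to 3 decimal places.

0.197

After 'pass': normaliser = 0.45·0.1500 + 0.25·0.5500 + 0.75·0.3000; P(plant 1) ≈ 0.1570, P(plant 2) ≈ 0.3198, P(plant 3) ≈ 0.5233
After 'flag': normaliser = 0.55·0.1570 + 0.75·0.3198 + 0.25·0.5233; P(plant 1) ≈ 0.1889, P(plant 2) ≈ 0.5248, P(plant 3) ≈ 0.2863
After 'pass': normaliser = 0.45·0.1889 + 0.25·0.5248 + 0.75·0.2863; P(plant 1) ≈ 0.1973, P(plant 2) ≈ 0.3045, P(plant 3) ≈ 0.4982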